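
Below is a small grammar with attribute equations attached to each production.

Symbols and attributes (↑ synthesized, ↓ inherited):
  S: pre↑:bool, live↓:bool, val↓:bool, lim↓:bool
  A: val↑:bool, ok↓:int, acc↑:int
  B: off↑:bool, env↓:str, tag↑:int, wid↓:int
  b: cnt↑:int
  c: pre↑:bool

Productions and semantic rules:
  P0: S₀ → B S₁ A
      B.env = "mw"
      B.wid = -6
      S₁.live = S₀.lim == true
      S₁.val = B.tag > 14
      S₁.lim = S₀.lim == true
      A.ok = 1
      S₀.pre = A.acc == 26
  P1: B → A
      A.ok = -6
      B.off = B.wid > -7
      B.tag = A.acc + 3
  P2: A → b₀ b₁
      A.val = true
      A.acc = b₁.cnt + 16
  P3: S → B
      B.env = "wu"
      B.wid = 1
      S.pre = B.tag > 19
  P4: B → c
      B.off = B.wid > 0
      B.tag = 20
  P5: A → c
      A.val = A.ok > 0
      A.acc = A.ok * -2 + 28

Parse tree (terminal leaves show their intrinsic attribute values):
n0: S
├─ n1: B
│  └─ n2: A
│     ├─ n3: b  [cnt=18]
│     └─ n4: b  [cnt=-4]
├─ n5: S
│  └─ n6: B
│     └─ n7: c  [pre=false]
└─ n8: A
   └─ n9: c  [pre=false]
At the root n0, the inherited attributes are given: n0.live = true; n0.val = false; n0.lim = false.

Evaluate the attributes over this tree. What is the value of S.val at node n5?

true

1. n0.live = true  [given at root]
2. n0.val = false  [given at root]
3. n0.lim = false  [given at root]
4. n1.env = "mw"  ["mw"]
5. n1.wid = -6  [-6]
6. n2.ok = -6  [-6]
7. n3.cnt = 18  [terminal]
8. n4.cnt = -4  [terminal]
9. n2.val = true  [true]
10. n2.acc = 12  [b₁.cnt + 16]
11. n1.off = true  [B.wid > -7]
12. n1.tag = 15  [A.acc + 3]
13. n5.live = false  [S₀.lim == true]
14. n5.val = true  [B.tag > 14]
15. n5.lim = false  [S₀.lim == true]
16. n6.env = "wu"  ["wu"]
17. n6.wid = 1  [1]
18. n7.pre = false  [terminal]
19. n6.off = true  [B.wid > 0]
20. n6.tag = 20  [20]
21. n5.pre = true  [B.tag > 19]
22. n8.ok = 1  [1]
23. n9.pre = false  [terminal]
24. n8.val = true  [A.ok > 0]
25. n8.acc = 26  [A.ok * -2 + 28]
26. n0.pre = true  [A.acc == 26]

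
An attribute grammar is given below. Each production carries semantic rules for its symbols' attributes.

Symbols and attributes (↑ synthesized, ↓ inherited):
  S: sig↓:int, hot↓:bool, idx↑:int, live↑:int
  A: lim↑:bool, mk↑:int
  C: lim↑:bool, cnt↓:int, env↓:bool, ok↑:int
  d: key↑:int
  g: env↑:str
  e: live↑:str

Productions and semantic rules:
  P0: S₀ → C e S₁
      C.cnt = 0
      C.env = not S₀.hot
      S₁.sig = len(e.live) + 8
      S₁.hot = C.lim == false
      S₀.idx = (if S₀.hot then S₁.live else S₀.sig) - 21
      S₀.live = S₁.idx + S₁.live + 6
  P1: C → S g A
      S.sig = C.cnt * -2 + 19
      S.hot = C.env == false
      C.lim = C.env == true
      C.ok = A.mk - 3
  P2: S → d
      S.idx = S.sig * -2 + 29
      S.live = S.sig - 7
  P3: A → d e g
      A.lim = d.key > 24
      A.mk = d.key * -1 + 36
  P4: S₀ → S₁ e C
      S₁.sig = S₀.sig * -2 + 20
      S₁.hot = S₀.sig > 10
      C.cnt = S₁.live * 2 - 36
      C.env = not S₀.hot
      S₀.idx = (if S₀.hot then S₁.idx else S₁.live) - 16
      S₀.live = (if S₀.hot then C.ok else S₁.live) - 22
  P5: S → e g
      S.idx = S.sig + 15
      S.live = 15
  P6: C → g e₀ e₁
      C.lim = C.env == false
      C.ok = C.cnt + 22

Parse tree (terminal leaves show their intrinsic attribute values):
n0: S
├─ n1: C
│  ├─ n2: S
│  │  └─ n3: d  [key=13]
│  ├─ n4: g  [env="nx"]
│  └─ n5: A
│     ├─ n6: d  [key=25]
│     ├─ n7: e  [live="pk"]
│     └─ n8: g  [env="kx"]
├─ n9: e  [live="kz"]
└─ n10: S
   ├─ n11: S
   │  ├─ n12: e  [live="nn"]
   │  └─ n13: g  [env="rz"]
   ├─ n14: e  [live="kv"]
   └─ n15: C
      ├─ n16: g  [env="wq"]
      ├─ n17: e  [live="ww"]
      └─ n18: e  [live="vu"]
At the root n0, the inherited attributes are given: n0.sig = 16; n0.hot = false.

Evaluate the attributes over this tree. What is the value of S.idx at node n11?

1. n0.sig = 16  [given at root]
2. n0.hot = false  [given at root]
3. n1.cnt = 0  [0]
4. n1.env = true  [not S₀.hot]
5. n2.sig = 19  [C.cnt * -2 + 19]
6. n2.hot = false  [C.env == false]
7. n3.key = 13  [terminal]
8. n2.idx = -9  [S.sig * -2 + 29]
9. n2.live = 12  [S.sig - 7]
10. n4.env = "nx"  [terminal]
11. n6.key = 25  [terminal]
12. n7.live = "pk"  [terminal]
13. n8.env = "kx"  [terminal]
14. n5.lim = true  [d.key > 24]
15. n5.mk = 11  [d.key * -1 + 36]
16. n1.lim = true  [C.env == true]
17. n1.ok = 8  [A.mk - 3]
18. n9.live = "kz"  [terminal]
19. n10.sig = 10  [len(e.live) + 8]
20. n10.hot = false  [C.lim == false]
21. n11.sig = 0  [S₀.sig * -2 + 20]
22. n11.hot = false  [S₀.sig > 10]
23. n12.live = "nn"  [terminal]
24. n13.env = "rz"  [terminal]
25. n11.idx = 15  [S.sig + 15]
26. n11.live = 15  [15]
27. n14.live = "kv"  [terminal]
28. n15.cnt = -6  [S₁.live * 2 - 36]
29. n15.env = true  [not S₀.hot]
30. n16.env = "wq"  [terminal]
31. n17.live = "ww"  [terminal]
32. n18.live = "vu"  [terminal]
33. n15.lim = false  [C.env == false]
34. n15.ok = 16  [C.cnt + 22]
35. n10.idx = -1  [(if S₀.hot then S₁.idx else S₁.live) - 16]
36. n10.live = -7  [(if S₀.hot then C.ok else S₁.live) - 22]
37. n0.idx = -5  [(if S₀.hot then S₁.live else S₀.sig) - 21]
38. n0.live = -2  [S₁.idx + S₁.live + 6]

15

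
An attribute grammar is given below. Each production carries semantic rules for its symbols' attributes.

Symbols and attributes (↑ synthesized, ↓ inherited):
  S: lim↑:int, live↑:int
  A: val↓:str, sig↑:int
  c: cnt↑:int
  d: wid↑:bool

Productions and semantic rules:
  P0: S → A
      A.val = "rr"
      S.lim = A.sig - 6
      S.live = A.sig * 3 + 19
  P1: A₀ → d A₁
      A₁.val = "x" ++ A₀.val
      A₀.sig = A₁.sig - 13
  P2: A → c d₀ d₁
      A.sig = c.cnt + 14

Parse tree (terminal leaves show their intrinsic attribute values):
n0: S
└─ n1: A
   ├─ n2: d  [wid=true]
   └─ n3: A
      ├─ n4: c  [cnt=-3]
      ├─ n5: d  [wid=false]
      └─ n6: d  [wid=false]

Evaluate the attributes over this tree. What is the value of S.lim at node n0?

-8

1. n1.val = "rr"  ["rr"]
2. n2.wid = true  [terminal]
3. n3.val = "xrr"  ["x" ++ A₀.val]
4. n4.cnt = -3  [terminal]
5. n5.wid = false  [terminal]
6. n6.wid = false  [terminal]
7. n3.sig = 11  [c.cnt + 14]
8. n1.sig = -2  [A₁.sig - 13]
9. n0.lim = -8  [A.sig - 6]
10. n0.live = 13  [A.sig * 3 + 19]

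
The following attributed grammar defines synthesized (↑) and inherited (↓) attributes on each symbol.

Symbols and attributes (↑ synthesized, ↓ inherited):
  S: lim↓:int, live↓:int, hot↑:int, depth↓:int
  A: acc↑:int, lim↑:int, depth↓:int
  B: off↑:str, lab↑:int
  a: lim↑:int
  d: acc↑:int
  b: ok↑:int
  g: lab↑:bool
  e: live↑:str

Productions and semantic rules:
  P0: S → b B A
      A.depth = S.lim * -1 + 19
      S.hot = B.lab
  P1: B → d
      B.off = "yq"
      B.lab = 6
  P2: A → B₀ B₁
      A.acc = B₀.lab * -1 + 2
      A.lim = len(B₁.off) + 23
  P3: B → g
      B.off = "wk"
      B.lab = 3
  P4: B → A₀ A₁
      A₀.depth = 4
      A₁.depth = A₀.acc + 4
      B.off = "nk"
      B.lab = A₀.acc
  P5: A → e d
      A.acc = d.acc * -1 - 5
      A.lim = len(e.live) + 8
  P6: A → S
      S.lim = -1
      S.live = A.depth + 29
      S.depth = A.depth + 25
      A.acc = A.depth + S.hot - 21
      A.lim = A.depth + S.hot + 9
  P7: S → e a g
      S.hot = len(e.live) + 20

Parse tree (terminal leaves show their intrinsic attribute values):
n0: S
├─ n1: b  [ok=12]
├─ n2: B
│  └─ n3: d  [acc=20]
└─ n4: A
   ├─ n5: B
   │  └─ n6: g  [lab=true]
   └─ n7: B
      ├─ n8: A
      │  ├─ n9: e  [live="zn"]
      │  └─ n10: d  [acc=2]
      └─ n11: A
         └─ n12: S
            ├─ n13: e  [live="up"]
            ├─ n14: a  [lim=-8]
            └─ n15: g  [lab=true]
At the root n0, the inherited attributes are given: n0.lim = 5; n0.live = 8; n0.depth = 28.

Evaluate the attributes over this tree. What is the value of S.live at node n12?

26

1. n0.lim = 5  [given at root]
2. n0.live = 8  [given at root]
3. n0.depth = 28  [given at root]
4. n1.ok = 12  [terminal]
5. n3.acc = 20  [terminal]
6. n2.off = "yq"  ["yq"]
7. n2.lab = 6  [6]
8. n4.depth = 14  [S.lim * -1 + 19]
9. n6.lab = true  [terminal]
10. n5.off = "wk"  ["wk"]
11. n5.lab = 3  [3]
12. n8.depth = 4  [4]
13. n9.live = "zn"  [terminal]
14. n10.acc = 2  [terminal]
15. n8.acc = -7  [d.acc * -1 - 5]
16. n8.lim = 10  [len(e.live) + 8]
17. n11.depth = -3  [A₀.acc + 4]
18. n12.lim = -1  [-1]
19. n12.live = 26  [A.depth + 29]
20. n12.depth = 22  [A.depth + 25]
21. n13.live = "up"  [terminal]
22. n14.lim = -8  [terminal]
23. n15.lab = true  [terminal]
24. n12.hot = 22  [len(e.live) + 20]
25. n11.acc = -2  [A.depth + S.hot - 21]
26. n11.lim = 28  [A.depth + S.hot + 9]
27. n7.off = "nk"  ["nk"]
28. n7.lab = -7  [A₀.acc]
29. n4.acc = -1  [B₀.lab * -1 + 2]
30. n4.lim = 25  [len(B₁.off) + 23]
31. n0.hot = 6  [B.lab]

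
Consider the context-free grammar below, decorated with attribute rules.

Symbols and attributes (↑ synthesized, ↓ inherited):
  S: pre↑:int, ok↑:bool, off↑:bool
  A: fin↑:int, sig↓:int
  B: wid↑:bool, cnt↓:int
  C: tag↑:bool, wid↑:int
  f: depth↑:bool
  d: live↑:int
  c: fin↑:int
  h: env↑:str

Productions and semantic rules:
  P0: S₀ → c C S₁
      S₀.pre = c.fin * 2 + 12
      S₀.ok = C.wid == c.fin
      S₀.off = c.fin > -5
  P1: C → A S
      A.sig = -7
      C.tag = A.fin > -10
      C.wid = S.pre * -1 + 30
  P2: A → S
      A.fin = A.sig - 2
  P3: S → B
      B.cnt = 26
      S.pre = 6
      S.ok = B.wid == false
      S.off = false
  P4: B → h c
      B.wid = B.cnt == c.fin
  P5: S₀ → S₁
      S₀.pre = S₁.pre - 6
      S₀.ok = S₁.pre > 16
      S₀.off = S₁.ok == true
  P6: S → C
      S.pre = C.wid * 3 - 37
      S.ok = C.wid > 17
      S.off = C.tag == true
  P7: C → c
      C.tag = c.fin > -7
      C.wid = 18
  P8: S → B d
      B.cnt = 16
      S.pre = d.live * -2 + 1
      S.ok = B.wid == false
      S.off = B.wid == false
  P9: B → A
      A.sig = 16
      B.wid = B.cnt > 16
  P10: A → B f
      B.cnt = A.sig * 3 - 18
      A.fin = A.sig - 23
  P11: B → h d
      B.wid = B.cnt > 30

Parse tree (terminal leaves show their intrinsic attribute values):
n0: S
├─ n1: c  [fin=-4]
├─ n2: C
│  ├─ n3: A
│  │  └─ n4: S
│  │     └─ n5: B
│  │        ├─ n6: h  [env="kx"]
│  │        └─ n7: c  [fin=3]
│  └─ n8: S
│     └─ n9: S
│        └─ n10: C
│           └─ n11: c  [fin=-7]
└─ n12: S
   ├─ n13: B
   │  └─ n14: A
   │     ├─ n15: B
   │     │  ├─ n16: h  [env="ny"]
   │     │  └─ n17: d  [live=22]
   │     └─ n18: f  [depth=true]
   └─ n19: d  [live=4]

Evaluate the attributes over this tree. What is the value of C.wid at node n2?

1. n1.fin = -4  [terminal]
2. n3.sig = -7  [-7]
3. n5.cnt = 26  [26]
4. n6.env = "kx"  [terminal]
5. n7.fin = 3  [terminal]
6. n5.wid = false  [B.cnt == c.fin]
7. n4.pre = 6  [6]
8. n4.ok = true  [B.wid == false]
9. n4.off = false  [false]
10. n3.fin = -9  [A.sig - 2]
11. n11.fin = -7  [terminal]
12. n10.tag = false  [c.fin > -7]
13. n10.wid = 18  [18]
14. n9.pre = 17  [C.wid * 3 - 37]
15. n9.ok = true  [C.wid > 17]
16. n9.off = false  [C.tag == true]
17. n8.pre = 11  [S₁.pre - 6]
18. n8.ok = true  [S₁.pre > 16]
19. n8.off = true  [S₁.ok == true]
20. n2.tag = true  [A.fin > -10]
21. n2.wid = 19  [S.pre * -1 + 30]
22. n13.cnt = 16  [16]
23. n14.sig = 16  [16]
24. n15.cnt = 30  [A.sig * 3 - 18]
25. n16.env = "ny"  [terminal]
26. n17.live = 22  [terminal]
27. n15.wid = false  [B.cnt > 30]
28. n18.depth = true  [terminal]
29. n14.fin = -7  [A.sig - 23]
30. n13.wid = false  [B.cnt > 16]
31. n19.live = 4  [terminal]
32. n12.pre = -7  [d.live * -2 + 1]
33. n12.ok = true  [B.wid == false]
34. n12.off = true  [B.wid == false]
35. n0.pre = 4  [c.fin * 2 + 12]
36. n0.ok = false  [C.wid == c.fin]
37. n0.off = true  [c.fin > -5]

19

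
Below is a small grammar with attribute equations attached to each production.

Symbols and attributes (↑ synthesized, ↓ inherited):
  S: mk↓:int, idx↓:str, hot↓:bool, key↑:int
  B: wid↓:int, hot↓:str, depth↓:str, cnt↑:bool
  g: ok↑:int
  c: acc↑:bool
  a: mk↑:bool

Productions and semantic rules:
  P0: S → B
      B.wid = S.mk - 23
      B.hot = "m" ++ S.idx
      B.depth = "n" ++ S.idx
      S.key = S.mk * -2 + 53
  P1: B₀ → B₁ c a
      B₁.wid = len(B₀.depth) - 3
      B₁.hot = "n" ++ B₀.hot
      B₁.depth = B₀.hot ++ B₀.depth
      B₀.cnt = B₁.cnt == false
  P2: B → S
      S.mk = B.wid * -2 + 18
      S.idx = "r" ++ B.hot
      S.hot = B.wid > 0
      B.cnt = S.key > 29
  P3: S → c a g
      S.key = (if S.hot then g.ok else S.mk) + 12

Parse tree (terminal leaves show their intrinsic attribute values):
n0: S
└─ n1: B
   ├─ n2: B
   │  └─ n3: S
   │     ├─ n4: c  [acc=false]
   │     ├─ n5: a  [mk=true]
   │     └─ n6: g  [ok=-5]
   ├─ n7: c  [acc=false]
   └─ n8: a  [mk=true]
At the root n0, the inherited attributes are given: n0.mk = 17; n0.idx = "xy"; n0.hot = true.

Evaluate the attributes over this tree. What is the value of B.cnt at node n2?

true

1. n0.mk = 17  [given at root]
2. n0.idx = "xy"  [given at root]
3. n0.hot = true  [given at root]
4. n1.wid = -6  [S.mk - 23]
5. n1.hot = "mxy"  ["m" ++ S.idx]
6. n1.depth = "nxy"  ["n" ++ S.idx]
7. n2.wid = 0  [len(B₀.depth) - 3]
8. n2.hot = "nmxy"  ["n" ++ B₀.hot]
9. n2.depth = "mxynxy"  [B₀.hot ++ B₀.depth]
10. n3.mk = 18  [B.wid * -2 + 18]
11. n3.idx = "rnmxy"  ["r" ++ B.hot]
12. n3.hot = false  [B.wid > 0]
13. n4.acc = false  [terminal]
14. n5.mk = true  [terminal]
15. n6.ok = -5  [terminal]
16. n3.key = 30  [(if S.hot then g.ok else S.mk) + 12]
17. n2.cnt = true  [S.key > 29]
18. n7.acc = false  [terminal]
19. n8.mk = true  [terminal]
20. n1.cnt = false  [B₁.cnt == false]
21. n0.key = 19  [S.mk * -2 + 53]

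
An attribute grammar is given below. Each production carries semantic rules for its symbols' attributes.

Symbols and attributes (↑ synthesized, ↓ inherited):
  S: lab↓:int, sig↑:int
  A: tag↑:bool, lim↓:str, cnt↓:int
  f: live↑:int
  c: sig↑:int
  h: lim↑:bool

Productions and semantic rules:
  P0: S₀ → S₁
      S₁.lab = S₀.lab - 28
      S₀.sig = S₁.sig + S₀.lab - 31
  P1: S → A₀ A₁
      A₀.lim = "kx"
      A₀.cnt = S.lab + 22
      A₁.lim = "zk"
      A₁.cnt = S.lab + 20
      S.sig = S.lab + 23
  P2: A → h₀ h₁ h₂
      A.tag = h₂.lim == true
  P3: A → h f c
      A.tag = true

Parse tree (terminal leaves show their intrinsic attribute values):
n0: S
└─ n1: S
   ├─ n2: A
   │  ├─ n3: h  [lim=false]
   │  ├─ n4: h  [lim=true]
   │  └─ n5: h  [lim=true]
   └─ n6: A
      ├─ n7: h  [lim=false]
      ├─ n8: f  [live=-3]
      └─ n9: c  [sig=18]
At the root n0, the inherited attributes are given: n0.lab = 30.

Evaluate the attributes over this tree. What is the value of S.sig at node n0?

1. n0.lab = 30  [given at root]
2. n1.lab = 2  [S₀.lab - 28]
3. n2.lim = "kx"  ["kx"]
4. n2.cnt = 24  [S.lab + 22]
5. n3.lim = false  [terminal]
6. n4.lim = true  [terminal]
7. n5.lim = true  [terminal]
8. n2.tag = true  [h₂.lim == true]
9. n6.lim = "zk"  ["zk"]
10. n6.cnt = 22  [S.lab + 20]
11. n7.lim = false  [terminal]
12. n8.live = -3  [terminal]
13. n9.sig = 18  [terminal]
14. n6.tag = true  [true]
15. n1.sig = 25  [S.lab + 23]
16. n0.sig = 24  [S₁.sig + S₀.lab - 31]

24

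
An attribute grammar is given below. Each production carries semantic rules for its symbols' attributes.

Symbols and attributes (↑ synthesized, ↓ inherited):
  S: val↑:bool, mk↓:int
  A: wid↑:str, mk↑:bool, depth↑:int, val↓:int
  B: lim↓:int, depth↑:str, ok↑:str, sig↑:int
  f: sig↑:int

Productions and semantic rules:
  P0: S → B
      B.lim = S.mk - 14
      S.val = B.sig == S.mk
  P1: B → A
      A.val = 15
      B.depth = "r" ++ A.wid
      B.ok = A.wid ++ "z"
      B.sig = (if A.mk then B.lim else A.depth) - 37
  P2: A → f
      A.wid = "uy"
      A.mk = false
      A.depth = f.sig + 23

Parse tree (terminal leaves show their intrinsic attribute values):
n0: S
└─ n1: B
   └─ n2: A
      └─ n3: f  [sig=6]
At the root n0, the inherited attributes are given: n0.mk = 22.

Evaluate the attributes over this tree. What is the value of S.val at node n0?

1. n0.mk = 22  [given at root]
2. n1.lim = 8  [S.mk - 14]
3. n2.val = 15  [15]
4. n3.sig = 6  [terminal]
5. n2.wid = "uy"  ["uy"]
6. n2.mk = false  [false]
7. n2.depth = 29  [f.sig + 23]
8. n1.depth = "ruy"  ["r" ++ A.wid]
9. n1.ok = "uyz"  [A.wid ++ "z"]
10. n1.sig = -8  [(if A.mk then B.lim else A.depth) - 37]
11. n0.val = false  [B.sig == S.mk]

false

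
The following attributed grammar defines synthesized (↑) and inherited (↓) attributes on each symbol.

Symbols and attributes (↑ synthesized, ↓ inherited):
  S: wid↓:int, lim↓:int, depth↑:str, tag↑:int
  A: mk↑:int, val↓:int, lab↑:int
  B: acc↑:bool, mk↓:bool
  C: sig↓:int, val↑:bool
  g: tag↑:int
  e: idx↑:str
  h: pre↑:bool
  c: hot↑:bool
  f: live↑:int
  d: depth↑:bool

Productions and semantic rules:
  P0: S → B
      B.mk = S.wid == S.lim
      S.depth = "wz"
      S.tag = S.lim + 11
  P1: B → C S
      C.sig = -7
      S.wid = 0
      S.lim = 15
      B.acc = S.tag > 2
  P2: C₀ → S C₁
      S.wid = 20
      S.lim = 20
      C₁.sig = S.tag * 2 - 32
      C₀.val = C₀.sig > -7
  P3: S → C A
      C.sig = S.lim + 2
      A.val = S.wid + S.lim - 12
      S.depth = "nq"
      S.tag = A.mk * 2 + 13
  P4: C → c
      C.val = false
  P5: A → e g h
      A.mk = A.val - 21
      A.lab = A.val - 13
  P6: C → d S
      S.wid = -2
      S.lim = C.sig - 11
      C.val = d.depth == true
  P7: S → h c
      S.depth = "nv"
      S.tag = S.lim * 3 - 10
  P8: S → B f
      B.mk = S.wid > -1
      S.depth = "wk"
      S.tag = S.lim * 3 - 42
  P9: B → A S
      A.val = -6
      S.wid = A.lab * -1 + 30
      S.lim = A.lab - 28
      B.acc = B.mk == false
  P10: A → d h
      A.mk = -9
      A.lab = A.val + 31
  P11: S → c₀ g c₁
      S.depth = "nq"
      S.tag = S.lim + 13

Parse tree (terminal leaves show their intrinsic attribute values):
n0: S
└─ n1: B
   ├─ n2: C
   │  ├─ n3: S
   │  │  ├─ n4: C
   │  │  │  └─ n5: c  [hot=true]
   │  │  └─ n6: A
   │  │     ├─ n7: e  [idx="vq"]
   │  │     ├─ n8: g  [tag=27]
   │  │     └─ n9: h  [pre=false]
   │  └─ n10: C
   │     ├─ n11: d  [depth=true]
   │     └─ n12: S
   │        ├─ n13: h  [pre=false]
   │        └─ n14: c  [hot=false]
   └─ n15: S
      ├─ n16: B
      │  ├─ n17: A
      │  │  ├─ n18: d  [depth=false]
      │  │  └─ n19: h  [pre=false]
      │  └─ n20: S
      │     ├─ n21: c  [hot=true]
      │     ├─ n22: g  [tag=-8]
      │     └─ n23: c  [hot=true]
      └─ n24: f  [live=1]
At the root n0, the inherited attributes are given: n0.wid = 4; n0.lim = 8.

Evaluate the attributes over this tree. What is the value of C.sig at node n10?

22

1. n0.wid = 4  [given at root]
2. n0.lim = 8  [given at root]
3. n1.mk = false  [S.wid == S.lim]
4. n2.sig = -7  [-7]
5. n3.wid = 20  [20]
6. n3.lim = 20  [20]
7. n4.sig = 22  [S.lim + 2]
8. n5.hot = true  [terminal]
9. n4.val = false  [false]
10. n6.val = 28  [S.wid + S.lim - 12]
11. n7.idx = "vq"  [terminal]
12. n8.tag = 27  [terminal]
13. n9.pre = false  [terminal]
14. n6.mk = 7  [A.val - 21]
15. n6.lab = 15  [A.val - 13]
16. n3.depth = "nq"  ["nq"]
17. n3.tag = 27  [A.mk * 2 + 13]
18. n10.sig = 22  [S.tag * 2 - 32]
19. n11.depth = true  [terminal]
20. n12.wid = -2  [-2]
21. n12.lim = 11  [C.sig - 11]
22. n13.pre = false  [terminal]
23. n14.hot = false  [terminal]
24. n12.depth = "nv"  ["nv"]
25. n12.tag = 23  [S.lim * 3 - 10]
26. n10.val = true  [d.depth == true]
27. n2.val = false  [C₀.sig > -7]
28. n15.wid = 0  [0]
29. n15.lim = 15  [15]
30. n16.mk = true  [S.wid > -1]
31. n17.val = -6  [-6]
32. n18.depth = false  [terminal]
33. n19.pre = false  [terminal]
34. n17.mk = -9  [-9]
35. n17.lab = 25  [A.val + 31]
36. n20.wid = 5  [A.lab * -1 + 30]
37. n20.lim = -3  [A.lab - 28]
38. n21.hot = true  [terminal]
39. n22.tag = -8  [terminal]
40. n23.hot = true  [terminal]
41. n20.depth = "nq"  ["nq"]
42. n20.tag = 10  [S.lim + 13]
43. n16.acc = false  [B.mk == false]
44. n24.live = 1  [terminal]
45. n15.depth = "wk"  ["wk"]
46. n15.tag = 3  [S.lim * 3 - 42]
47. n1.acc = true  [S.tag > 2]
48. n0.depth = "wz"  ["wz"]
49. n0.tag = 19  [S.lim + 11]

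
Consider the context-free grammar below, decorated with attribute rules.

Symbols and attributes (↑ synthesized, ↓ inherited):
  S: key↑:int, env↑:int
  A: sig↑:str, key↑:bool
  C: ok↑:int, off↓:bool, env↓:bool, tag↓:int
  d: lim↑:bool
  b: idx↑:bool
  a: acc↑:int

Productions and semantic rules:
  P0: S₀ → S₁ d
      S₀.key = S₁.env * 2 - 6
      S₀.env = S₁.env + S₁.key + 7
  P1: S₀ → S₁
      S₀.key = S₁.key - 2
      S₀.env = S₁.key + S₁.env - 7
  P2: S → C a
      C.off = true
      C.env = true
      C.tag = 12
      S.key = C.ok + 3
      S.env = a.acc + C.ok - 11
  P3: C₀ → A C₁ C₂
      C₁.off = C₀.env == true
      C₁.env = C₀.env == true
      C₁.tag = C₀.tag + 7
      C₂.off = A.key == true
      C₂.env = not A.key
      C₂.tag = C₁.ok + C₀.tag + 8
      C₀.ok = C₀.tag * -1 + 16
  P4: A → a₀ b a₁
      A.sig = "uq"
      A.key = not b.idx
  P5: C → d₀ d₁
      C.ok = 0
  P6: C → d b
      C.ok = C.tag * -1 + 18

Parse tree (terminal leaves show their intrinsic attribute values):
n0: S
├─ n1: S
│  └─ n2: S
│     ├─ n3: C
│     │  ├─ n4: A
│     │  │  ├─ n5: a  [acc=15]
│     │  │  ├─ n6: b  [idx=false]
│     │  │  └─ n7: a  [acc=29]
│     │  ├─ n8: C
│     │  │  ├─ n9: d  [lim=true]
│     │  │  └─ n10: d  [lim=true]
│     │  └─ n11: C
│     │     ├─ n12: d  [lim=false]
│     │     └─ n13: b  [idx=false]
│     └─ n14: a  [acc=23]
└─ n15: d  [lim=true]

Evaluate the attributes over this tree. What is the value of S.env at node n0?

28

1. n3.off = true  [true]
2. n3.env = true  [true]
3. n3.tag = 12  [12]
4. n5.acc = 15  [terminal]
5. n6.idx = false  [terminal]
6. n7.acc = 29  [terminal]
7. n4.sig = "uq"  ["uq"]
8. n4.key = true  [not b.idx]
9. n8.off = true  [C₀.env == true]
10. n8.env = true  [C₀.env == true]
11. n8.tag = 19  [C₀.tag + 7]
12. n9.lim = true  [terminal]
13. n10.lim = true  [terminal]
14. n8.ok = 0  [0]
15. n11.off = true  [A.key == true]
16. n11.env = false  [not A.key]
17. n11.tag = 20  [C₁.ok + C₀.tag + 8]
18. n12.lim = false  [terminal]
19. n13.idx = false  [terminal]
20. n11.ok = -2  [C.tag * -1 + 18]
21. n3.ok = 4  [C₀.tag * -1 + 16]
22. n14.acc = 23  [terminal]
23. n2.key = 7  [C.ok + 3]
24. n2.env = 16  [a.acc + C.ok - 11]
25. n1.key = 5  [S₁.key - 2]
26. n1.env = 16  [S₁.key + S₁.env - 7]
27. n15.lim = true  [terminal]
28. n0.key = 26  [S₁.env * 2 - 6]
29. n0.env = 28  [S₁.env + S₁.key + 7]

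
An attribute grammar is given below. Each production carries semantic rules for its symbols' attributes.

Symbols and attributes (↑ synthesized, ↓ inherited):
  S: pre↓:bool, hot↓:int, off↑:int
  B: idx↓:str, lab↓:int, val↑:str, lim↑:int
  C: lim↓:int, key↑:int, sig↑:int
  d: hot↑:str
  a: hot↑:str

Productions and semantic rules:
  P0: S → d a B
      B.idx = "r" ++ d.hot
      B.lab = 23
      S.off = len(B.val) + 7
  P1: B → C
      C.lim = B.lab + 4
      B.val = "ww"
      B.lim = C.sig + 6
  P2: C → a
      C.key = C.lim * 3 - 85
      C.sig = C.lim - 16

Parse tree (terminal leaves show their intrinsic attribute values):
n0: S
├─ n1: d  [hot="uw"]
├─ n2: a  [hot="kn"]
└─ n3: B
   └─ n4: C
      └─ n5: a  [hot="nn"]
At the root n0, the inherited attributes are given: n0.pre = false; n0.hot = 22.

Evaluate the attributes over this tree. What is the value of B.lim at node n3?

17

1. n0.pre = false  [given at root]
2. n0.hot = 22  [given at root]
3. n1.hot = "uw"  [terminal]
4. n2.hot = "kn"  [terminal]
5. n3.idx = "ruw"  ["r" ++ d.hot]
6. n3.lab = 23  [23]
7. n4.lim = 27  [B.lab + 4]
8. n5.hot = "nn"  [terminal]
9. n4.key = -4  [C.lim * 3 - 85]
10. n4.sig = 11  [C.lim - 16]
11. n3.val = "ww"  ["ww"]
12. n3.lim = 17  [C.sig + 6]
13. n0.off = 9  [len(B.val) + 7]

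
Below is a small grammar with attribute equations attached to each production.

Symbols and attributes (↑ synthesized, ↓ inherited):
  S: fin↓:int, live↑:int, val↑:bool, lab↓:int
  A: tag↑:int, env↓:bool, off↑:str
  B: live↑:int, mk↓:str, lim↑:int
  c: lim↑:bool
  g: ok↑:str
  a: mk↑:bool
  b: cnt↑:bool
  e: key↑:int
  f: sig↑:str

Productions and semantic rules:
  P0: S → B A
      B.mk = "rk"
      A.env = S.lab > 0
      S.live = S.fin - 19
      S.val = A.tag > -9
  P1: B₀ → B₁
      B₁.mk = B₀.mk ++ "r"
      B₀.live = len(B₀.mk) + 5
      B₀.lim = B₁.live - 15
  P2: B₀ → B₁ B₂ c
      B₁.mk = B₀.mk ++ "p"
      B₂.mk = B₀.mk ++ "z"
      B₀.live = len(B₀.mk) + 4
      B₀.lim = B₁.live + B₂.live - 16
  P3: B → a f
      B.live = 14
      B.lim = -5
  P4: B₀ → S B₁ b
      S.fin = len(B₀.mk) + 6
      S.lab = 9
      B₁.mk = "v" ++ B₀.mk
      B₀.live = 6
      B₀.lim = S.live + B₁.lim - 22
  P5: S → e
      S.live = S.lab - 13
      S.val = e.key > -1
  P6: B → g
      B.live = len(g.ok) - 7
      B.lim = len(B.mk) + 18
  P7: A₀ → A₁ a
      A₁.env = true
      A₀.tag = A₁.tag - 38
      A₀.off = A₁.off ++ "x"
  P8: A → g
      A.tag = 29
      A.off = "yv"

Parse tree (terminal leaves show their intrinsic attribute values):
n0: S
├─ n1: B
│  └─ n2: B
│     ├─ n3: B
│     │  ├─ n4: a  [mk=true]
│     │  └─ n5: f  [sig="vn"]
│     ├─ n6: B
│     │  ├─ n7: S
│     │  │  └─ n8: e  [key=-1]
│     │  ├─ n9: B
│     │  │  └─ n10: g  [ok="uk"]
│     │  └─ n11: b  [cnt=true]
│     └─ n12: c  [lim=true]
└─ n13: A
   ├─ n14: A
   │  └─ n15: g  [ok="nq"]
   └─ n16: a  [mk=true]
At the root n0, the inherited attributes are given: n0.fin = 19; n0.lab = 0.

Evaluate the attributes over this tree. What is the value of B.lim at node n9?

23

1. n0.fin = 19  [given at root]
2. n0.lab = 0  [given at root]
3. n1.mk = "rk"  ["rk"]
4. n2.mk = "rkr"  [B₀.mk ++ "r"]
5. n3.mk = "rkrp"  [B₀.mk ++ "p"]
6. n4.mk = true  [terminal]
7. n5.sig = "vn"  [terminal]
8. n3.live = 14  [14]
9. n3.lim = -5  [-5]
10. n6.mk = "rkrz"  [B₀.mk ++ "z"]
11. n7.fin = 10  [len(B₀.mk) + 6]
12. n7.lab = 9  [9]
13. n8.key = -1  [terminal]
14. n7.live = -4  [S.lab - 13]
15. n7.val = false  [e.key > -1]
16. n9.mk = "vrkrz"  ["v" ++ B₀.mk]
17. n10.ok = "uk"  [terminal]
18. n9.live = -5  [len(g.ok) - 7]
19. n9.lim = 23  [len(B.mk) + 18]
20. n11.cnt = true  [terminal]
21. n6.live = 6  [6]
22. n6.lim = -3  [S.live + B₁.lim - 22]
23. n12.lim = true  [terminal]
24. n2.live = 7  [len(B₀.mk) + 4]
25. n2.lim = 4  [B₁.live + B₂.live - 16]
26. n1.live = 7  [len(B₀.mk) + 5]
27. n1.lim = -8  [B₁.live - 15]
28. n13.env = false  [S.lab > 0]
29. n14.env = true  [true]
30. n15.ok = "nq"  [terminal]
31. n14.tag = 29  [29]
32. n14.off = "yv"  ["yv"]
33. n16.mk = true  [terminal]
34. n13.tag = -9  [A₁.tag - 38]
35. n13.off = "yvx"  [A₁.off ++ "x"]
36. n0.live = 0  [S.fin - 19]
37. n0.val = false  [A.tag > -9]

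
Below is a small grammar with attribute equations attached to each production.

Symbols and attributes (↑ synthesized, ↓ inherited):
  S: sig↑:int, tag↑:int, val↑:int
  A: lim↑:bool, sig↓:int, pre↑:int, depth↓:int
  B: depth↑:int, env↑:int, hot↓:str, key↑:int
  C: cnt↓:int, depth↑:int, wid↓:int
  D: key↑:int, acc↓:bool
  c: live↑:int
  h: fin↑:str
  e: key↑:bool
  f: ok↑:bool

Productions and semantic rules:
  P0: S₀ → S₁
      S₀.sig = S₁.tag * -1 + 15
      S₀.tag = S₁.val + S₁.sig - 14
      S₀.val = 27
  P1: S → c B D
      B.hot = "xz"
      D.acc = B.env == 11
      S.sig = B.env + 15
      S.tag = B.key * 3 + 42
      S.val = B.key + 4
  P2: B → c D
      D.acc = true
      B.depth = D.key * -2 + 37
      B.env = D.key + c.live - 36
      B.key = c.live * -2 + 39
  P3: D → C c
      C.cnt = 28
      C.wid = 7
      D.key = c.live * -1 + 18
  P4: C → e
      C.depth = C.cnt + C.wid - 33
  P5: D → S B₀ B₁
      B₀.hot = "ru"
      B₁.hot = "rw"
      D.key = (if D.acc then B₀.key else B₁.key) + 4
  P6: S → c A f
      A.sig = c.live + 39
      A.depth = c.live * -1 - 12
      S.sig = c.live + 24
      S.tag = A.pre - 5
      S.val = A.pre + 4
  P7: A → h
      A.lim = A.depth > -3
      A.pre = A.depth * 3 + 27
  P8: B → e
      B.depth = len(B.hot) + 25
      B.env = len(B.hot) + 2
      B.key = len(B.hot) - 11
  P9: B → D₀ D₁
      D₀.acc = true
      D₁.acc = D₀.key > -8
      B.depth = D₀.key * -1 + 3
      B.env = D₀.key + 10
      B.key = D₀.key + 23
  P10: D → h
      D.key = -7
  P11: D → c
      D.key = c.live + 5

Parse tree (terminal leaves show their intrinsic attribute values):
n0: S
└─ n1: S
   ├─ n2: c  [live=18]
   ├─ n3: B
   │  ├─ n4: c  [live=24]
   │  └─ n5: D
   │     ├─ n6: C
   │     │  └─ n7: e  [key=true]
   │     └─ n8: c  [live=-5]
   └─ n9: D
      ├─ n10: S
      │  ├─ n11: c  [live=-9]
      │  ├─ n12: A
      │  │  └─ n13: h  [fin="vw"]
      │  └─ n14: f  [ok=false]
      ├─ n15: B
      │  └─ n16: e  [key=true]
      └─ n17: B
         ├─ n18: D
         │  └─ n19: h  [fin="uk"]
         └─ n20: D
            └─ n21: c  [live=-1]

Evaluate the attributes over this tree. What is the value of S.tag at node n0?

1. n2.live = 18  [terminal]
2. n3.hot = "xz"  ["xz"]
3. n4.live = 24  [terminal]
4. n5.acc = true  [true]
5. n6.cnt = 28  [28]
6. n6.wid = 7  [7]
7. n7.key = true  [terminal]
8. n6.depth = 2  [C.cnt + C.wid - 33]
9. n8.live = -5  [terminal]
10. n5.key = 23  [c.live * -1 + 18]
11. n3.depth = -9  [D.key * -2 + 37]
12. n3.env = 11  [D.key + c.live - 36]
13. n3.key = -9  [c.live * -2 + 39]
14. n9.acc = true  [B.env == 11]
15. n11.live = -9  [terminal]
16. n12.sig = 30  [c.live + 39]
17. n12.depth = -3  [c.live * -1 - 12]
18. n13.fin = "vw"  [terminal]
19. n12.lim = false  [A.depth > -3]
20. n12.pre = 18  [A.depth * 3 + 27]
21. n14.ok = false  [terminal]
22. n10.sig = 15  [c.live + 24]
23. n10.tag = 13  [A.pre - 5]
24. n10.val = 22  [A.pre + 4]
25. n15.hot = "ru"  ["ru"]
26. n16.key = true  [terminal]
27. n15.depth = 27  [len(B.hot) + 25]
28. n15.env = 4  [len(B.hot) + 2]
29. n15.key = -9  [len(B.hot) - 11]
30. n17.hot = "rw"  ["rw"]
31. n18.acc = true  [true]
32. n19.fin = "uk"  [terminal]
33. n18.key = -7  [-7]
34. n20.acc = true  [D₀.key > -8]
35. n21.live = -1  [terminal]
36. n20.key = 4  [c.live + 5]
37. n17.depth = 10  [D₀.key * -1 + 3]
38. n17.env = 3  [D₀.key + 10]
39. n17.key = 16  [D₀.key + 23]
40. n9.key = -5  [(if D.acc then B₀.key else B₁.key) + 4]
41. n1.sig = 26  [B.env + 15]
42. n1.tag = 15  [B.key * 3 + 42]
43. n1.val = -5  [B.key + 4]
44. n0.sig = 0  [S₁.tag * -1 + 15]
45. n0.tag = 7  [S₁.val + S₁.sig - 14]
46. n0.val = 27  [27]

7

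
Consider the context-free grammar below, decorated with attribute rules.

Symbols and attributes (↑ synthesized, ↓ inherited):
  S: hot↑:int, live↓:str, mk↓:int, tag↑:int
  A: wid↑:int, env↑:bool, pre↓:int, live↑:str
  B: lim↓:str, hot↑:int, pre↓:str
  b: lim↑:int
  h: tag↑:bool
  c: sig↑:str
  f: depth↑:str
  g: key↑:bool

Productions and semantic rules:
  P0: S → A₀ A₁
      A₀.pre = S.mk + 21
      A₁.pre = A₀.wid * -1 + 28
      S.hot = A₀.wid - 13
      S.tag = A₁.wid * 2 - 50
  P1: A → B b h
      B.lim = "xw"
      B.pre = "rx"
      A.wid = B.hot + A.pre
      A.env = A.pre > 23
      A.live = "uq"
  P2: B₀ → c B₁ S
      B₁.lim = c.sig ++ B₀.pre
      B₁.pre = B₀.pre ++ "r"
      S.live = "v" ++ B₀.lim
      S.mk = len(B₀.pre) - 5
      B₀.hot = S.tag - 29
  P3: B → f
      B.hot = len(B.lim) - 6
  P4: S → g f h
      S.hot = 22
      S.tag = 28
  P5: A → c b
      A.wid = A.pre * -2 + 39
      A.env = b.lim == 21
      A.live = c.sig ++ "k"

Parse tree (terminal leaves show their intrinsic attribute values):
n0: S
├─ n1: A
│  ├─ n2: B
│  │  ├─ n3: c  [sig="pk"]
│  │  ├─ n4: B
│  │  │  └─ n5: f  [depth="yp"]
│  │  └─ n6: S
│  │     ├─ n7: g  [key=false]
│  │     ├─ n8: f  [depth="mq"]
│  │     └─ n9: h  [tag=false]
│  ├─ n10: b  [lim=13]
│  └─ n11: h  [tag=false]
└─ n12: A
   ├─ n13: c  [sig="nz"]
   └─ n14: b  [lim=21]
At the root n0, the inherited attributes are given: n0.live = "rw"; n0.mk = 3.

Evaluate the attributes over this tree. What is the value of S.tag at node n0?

8

1. n0.live = "rw"  [given at root]
2. n0.mk = 3  [given at root]
3. n1.pre = 24  [S.mk + 21]
4. n2.lim = "xw"  ["xw"]
5. n2.pre = "rx"  ["rx"]
6. n3.sig = "pk"  [terminal]
7. n4.lim = "pkrx"  [c.sig ++ B₀.pre]
8. n4.pre = "rxr"  [B₀.pre ++ "r"]
9. n5.depth = "yp"  [terminal]
10. n4.hot = -2  [len(B.lim) - 6]
11. n6.live = "vxw"  ["v" ++ B₀.lim]
12. n6.mk = -3  [len(B₀.pre) - 5]
13. n7.key = false  [terminal]
14. n8.depth = "mq"  [terminal]
15. n9.tag = false  [terminal]
16. n6.hot = 22  [22]
17. n6.tag = 28  [28]
18. n2.hot = -1  [S.tag - 29]
19. n10.lim = 13  [terminal]
20. n11.tag = false  [terminal]
21. n1.wid = 23  [B.hot + A.pre]
22. n1.env = true  [A.pre > 23]
23. n1.live = "uq"  ["uq"]
24. n12.pre = 5  [A₀.wid * -1 + 28]
25. n13.sig = "nz"  [terminal]
26. n14.lim = 21  [terminal]
27. n12.wid = 29  [A.pre * -2 + 39]
28. n12.env = true  [b.lim == 21]
29. n12.live = "nzk"  [c.sig ++ "k"]
30. n0.hot = 10  [A₀.wid - 13]
31. n0.tag = 8  [A₁.wid * 2 - 50]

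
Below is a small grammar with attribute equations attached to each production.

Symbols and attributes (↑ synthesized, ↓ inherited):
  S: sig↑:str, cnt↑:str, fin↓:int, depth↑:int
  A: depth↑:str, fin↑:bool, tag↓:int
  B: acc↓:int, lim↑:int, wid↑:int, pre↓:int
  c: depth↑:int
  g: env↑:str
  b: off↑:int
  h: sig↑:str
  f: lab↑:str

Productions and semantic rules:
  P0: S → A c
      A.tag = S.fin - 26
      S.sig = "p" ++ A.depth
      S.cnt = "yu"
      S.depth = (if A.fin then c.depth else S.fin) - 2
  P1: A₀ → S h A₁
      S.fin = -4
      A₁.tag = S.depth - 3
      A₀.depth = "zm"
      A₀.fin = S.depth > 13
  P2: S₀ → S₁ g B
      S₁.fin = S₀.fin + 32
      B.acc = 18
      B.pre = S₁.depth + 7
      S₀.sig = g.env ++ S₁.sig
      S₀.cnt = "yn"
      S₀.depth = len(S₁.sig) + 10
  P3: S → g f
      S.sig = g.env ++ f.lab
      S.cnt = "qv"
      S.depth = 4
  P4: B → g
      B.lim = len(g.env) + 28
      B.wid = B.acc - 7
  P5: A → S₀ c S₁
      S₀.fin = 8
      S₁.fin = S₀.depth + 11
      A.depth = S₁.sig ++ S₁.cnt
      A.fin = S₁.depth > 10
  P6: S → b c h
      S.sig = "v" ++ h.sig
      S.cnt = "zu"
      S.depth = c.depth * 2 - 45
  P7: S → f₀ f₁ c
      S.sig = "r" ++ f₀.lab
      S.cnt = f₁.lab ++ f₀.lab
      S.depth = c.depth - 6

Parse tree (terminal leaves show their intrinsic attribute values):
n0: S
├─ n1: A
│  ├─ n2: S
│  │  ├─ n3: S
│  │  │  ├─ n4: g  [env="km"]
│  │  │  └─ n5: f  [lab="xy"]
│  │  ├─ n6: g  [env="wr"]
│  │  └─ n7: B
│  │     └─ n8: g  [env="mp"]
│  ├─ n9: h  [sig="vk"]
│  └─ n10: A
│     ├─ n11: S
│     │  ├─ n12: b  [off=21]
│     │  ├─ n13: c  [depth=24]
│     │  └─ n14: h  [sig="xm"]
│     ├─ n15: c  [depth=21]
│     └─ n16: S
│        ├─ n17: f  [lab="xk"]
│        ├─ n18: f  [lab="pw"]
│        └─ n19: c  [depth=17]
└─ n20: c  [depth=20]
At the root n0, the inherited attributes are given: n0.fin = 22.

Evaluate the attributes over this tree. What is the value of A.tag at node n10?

11

1. n0.fin = 22  [given at root]
2. n1.tag = -4  [S.fin - 26]
3. n2.fin = -4  [-4]
4. n3.fin = 28  [S₀.fin + 32]
5. n4.env = "km"  [terminal]
6. n5.lab = "xy"  [terminal]
7. n3.sig = "kmxy"  [g.env ++ f.lab]
8. n3.cnt = "qv"  ["qv"]
9. n3.depth = 4  [4]
10. n6.env = "wr"  [terminal]
11. n7.acc = 18  [18]
12. n7.pre = 11  [S₁.depth + 7]
13. n8.env = "mp"  [terminal]
14. n7.lim = 30  [len(g.env) + 28]
15. n7.wid = 11  [B.acc - 7]
16. n2.sig = "wrkmxy"  [g.env ++ S₁.sig]
17. n2.cnt = "yn"  ["yn"]
18. n2.depth = 14  [len(S₁.sig) + 10]
19. n9.sig = "vk"  [terminal]
20. n10.tag = 11  [S.depth - 3]
21. n11.fin = 8  [8]
22. n12.off = 21  [terminal]
23. n13.depth = 24  [terminal]
24. n14.sig = "xm"  [terminal]
25. n11.sig = "vxm"  ["v" ++ h.sig]
26. n11.cnt = "zu"  ["zu"]
27. n11.depth = 3  [c.depth * 2 - 45]
28. n15.depth = 21  [terminal]
29. n16.fin = 14  [S₀.depth + 11]
30. n17.lab = "xk"  [terminal]
31. n18.lab = "pw"  [terminal]
32. n19.depth = 17  [terminal]
33. n16.sig = "rxk"  ["r" ++ f₀.lab]
34. n16.cnt = "pwxk"  [f₁.lab ++ f₀.lab]
35. n16.depth = 11  [c.depth - 6]
36. n10.depth = "rxkpwxk"  [S₁.sig ++ S₁.cnt]
37. n10.fin = true  [S₁.depth > 10]
38. n1.depth = "zm"  ["zm"]
39. n1.fin = true  [S.depth > 13]
40. n20.depth = 20  [terminal]
41. n0.sig = "pzm"  ["p" ++ A.depth]
42. n0.cnt = "yu"  ["yu"]
43. n0.depth = 18  [(if A.fin then c.depth else S.fin) - 2]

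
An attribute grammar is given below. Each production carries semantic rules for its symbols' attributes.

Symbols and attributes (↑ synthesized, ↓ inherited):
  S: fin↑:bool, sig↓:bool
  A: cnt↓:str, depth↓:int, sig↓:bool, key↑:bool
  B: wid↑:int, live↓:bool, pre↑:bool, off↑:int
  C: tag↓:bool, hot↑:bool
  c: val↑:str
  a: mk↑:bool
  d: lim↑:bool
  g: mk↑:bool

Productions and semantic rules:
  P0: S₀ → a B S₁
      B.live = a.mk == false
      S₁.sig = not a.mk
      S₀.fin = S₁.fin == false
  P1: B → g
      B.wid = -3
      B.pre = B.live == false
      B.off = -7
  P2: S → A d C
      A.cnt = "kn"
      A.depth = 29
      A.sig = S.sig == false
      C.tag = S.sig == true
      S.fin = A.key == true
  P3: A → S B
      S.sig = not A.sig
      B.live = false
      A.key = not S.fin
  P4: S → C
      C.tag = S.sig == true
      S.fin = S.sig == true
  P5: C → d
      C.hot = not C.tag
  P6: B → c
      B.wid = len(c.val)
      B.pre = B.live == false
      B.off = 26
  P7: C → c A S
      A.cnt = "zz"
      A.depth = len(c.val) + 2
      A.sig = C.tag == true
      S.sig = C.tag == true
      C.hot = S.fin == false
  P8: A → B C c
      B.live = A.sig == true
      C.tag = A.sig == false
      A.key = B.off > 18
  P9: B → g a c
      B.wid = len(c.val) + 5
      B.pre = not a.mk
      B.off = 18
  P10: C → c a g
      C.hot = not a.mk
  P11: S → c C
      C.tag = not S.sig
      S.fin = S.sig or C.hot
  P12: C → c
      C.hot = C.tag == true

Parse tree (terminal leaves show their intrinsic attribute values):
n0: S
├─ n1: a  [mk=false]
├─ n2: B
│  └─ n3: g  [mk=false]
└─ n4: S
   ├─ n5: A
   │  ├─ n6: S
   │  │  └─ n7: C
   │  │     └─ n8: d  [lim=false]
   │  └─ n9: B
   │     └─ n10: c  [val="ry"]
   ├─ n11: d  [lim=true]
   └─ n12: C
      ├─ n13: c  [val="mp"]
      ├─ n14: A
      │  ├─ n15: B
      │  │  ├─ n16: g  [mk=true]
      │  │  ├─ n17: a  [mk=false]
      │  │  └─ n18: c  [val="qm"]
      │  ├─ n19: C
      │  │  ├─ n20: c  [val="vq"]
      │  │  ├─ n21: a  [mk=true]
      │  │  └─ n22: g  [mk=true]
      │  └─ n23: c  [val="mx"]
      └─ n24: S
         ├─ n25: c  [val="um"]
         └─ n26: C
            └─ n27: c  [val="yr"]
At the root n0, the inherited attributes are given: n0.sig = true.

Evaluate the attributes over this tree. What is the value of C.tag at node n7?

true

1. n0.sig = true  [given at root]
2. n1.mk = false  [terminal]
3. n2.live = true  [a.mk == false]
4. n3.mk = false  [terminal]
5. n2.wid = -3  [-3]
6. n2.pre = false  [B.live == false]
7. n2.off = -7  [-7]
8. n4.sig = true  [not a.mk]
9. n5.cnt = "kn"  ["kn"]
10. n5.depth = 29  [29]
11. n5.sig = false  [S.sig == false]
12. n6.sig = true  [not A.sig]
13. n7.tag = true  [S.sig == true]
14. n8.lim = false  [terminal]
15. n7.hot = false  [not C.tag]
16. n6.fin = true  [S.sig == true]
17. n9.live = false  [false]
18. n10.val = "ry"  [terminal]
19. n9.wid = 2  [len(c.val)]
20. n9.pre = true  [B.live == false]
21. n9.off = 26  [26]
22. n5.key = false  [not S.fin]
23. n11.lim = true  [terminal]
24. n12.tag = true  [S.sig == true]
25. n13.val = "mp"  [terminal]
26. n14.cnt = "zz"  ["zz"]
27. n14.depth = 4  [len(c.val) + 2]
28. n14.sig = true  [C.tag == true]
29. n15.live = true  [A.sig == true]
30. n16.mk = true  [terminal]
31. n17.mk = false  [terminal]
32. n18.val = "qm"  [terminal]
33. n15.wid = 7  [len(c.val) + 5]
34. n15.pre = true  [not a.mk]
35. n15.off = 18  [18]
36. n19.tag = false  [A.sig == false]
37. n20.val = "vq"  [terminal]
38. n21.mk = true  [terminal]
39. n22.mk = true  [terminal]
40. n19.hot = false  [not a.mk]
41. n23.val = "mx"  [terminal]
42. n14.key = false  [B.off > 18]
43. n24.sig = true  [C.tag == true]
44. n25.val = "um"  [terminal]
45. n26.tag = false  [not S.sig]
46. n27.val = "yr"  [terminal]
47. n26.hot = false  [C.tag == true]
48. n24.fin = true  [S.sig or C.hot]
49. n12.hot = false  [S.fin == false]
50. n4.fin = false  [A.key == true]
51. n0.fin = true  [S₁.fin == false]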